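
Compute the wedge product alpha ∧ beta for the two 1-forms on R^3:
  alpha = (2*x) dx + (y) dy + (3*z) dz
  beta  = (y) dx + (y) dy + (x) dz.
alpha ∧ beta = (y*(2*x - y)) dx ∧ dy + (2*x^2 - 3*y*z) dx ∧ dz + (y*(x - 3*z)) dy ∧ dz

Distribute the wedge, using dx_i ∧ dx_j = -dx_j ∧ dx_i and dx_i ∧ dx_i = 0. For each pair (i, j) with i < j, the coefficient of dx_i ∧ dx_j in alpha ∧ beta is (alpha_i * beta_j - alpha_j * beta_i). Collecting: alpha ∧ beta = (y*(2*x - y)) dx ∧ dy + (2*x^2 - 3*y*z) dx ∧ dz + (y*(x - 3*z)) dy ∧ dz.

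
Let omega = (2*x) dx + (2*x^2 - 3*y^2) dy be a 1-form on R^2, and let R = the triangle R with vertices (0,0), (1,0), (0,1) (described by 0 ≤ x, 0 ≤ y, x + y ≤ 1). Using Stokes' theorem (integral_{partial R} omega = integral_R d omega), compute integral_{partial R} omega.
integral_(partial R) omega = 2/3

Stokes: integral_partial_R omega = integral_R d omega with d omega = (∂Q/∂x - ∂P/∂y) dx ∧ dy.
  ∂Q/∂x = 4*x
  ∂P/∂y = 0
  integrand = ∂Q/∂x - ∂P/∂y = 4*x.
Integrating over R: integral_0^1 integral_0^{1-x} (4*x) dy dx = 2/3.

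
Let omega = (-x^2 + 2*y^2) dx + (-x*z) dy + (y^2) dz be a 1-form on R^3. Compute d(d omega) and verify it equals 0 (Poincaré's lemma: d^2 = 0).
d(d omega) = 0

Step 1: d omega = sum_{i<j} (∂f_j/∂x_i - ∂f_i/∂x_j) dx_i ∧ dx_j:
  coeff of dx ∧ dy: -4*y - z
  coeff of dx ∧ dz: 0
  coeff of dy ∧ dz: x + 2*y
Step 2: Apply d again to each 2-form coefficient. The only possible 3-form in R^3 is dx ∧ dy ∧ dz, with coefficient
  ∂(coeff of dy∧dz)/∂x - ∂(coeff of dx∧dz)/∂y + ∂(coeff of dx∧dy)/∂z
  = ∂/∂x (x + 2*y) - ∂/∂y (0) + ∂/∂z (-4*y - z).
Each of these terms simplifies to sums of mixed partials that cancel in pairs. The result is 0 (by equality of mixed partials for smooth functions — Schwarz / Clairaut).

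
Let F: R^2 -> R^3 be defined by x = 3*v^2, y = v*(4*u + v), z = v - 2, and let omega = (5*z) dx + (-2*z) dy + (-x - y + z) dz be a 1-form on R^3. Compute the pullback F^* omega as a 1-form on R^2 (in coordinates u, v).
F^* omega = (8*v*(2 - v)) du + (-12*u*v + 16*u + 22*v^2 - 51*v - 2) dv

Using F^*(f dg) = (f ∘ F) d(g ∘ F), substitute each coordinate x_i by F_i(u, v) in f_i, and replace dx_i by d F_i = (∂F_i/∂u) du + (∂F_i/∂v) dv.
  For the x component: f_1(F) = 5*v - 10; d F_1 = (0) du + (6*v) dv
  For the y component: f_2(F) = 4 - 2*v; d F_2 = (4*v) du + (4*u + 2*v) dv
  For the z component: f_3(F) = -4*u*v - 4*v^2 + v - 2; d F_3 = (0) du + (1) dv
Combining and collecting du, dv coefficients:
  coeff of du: 8*v*(2 - v)
  coeff of dv: -12*u*v + 16*u + 22*v^2 - 51*v - 2
F^* omega = (8*v*(2 - v)) du + (-12*u*v + 16*u + 22*v^2 - 51*v - 2) dv.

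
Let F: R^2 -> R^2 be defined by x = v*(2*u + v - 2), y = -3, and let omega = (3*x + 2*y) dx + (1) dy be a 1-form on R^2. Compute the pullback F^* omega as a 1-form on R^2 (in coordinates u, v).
F^* omega = (6*v*(2*u*v + v^2 - 2*v - 2)) du + (12*u^2*v + 18*u*v^2 - 24*u*v - 12*u + 6*v^3 - 18*v^2 + 12) dv

Using F^*(f dg) = (f ∘ F) d(g ∘ F), substitute each coordinate x_i by F_i(u, v) in f_i, and replace dx_i by d F_i = (∂F_i/∂u) du + (∂F_i/∂v) dv.
  For the x component: f_1(F) = 6*u*v + 3*v^2 - 6*v - 6; d F_1 = (2*v) du + (2*u + 2*v - 2) dv
  For the y component: f_2(F) = 1; d F_2 = (0) du + (0) dv
Combining and collecting du, dv coefficients:
  coeff of du: 6*v*(2*u*v + v^2 - 2*v - 2)
  coeff of dv: 12*u^2*v + 18*u*v^2 - 24*u*v - 12*u + 6*v^3 - 18*v^2 + 12
F^* omega = (6*v*(2*u*v + v^2 - 2*v - 2)) du + (12*u^2*v + 18*u*v^2 - 24*u*v - 12*u + 6*v^3 - 18*v^2 + 12) dv.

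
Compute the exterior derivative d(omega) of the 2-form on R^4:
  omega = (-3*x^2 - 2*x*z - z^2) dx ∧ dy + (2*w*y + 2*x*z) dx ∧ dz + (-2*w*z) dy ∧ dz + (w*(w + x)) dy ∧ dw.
d(omega) = (-2*w - 2*x - 2*z) dx ∧ dy ∧ dz + (2*y) dx ∧ dz ∧ dw + (-2*z) dy ∧ dz ∧ dw + (w) dx ∧ dy ∧ dw

For a 2-form omega = sum_{i<j} g_{ij} dx_i ∧ dx_j, the exterior derivative is
  d(omega) = sum_{i<j} d(g_{ij}) ∧ dx_i ∧ dx_j = sum_{i<j, k} (∂g_{ij}/∂x_k) dx_k ∧ dx_i ∧ dx_j.
Expand each term, using dx_k ∧ dx_i ∧ dx_j = sgn(permutation) dx_{(a)} ∧ dx_{(b)} ∧ dx_{(c)} with (a < b < c) sorted:
  d(-3*x^2 - 2*x*z - z^2) includes (∂/∂z)(-3*x^2 - 2*x*z - z^2) dz = (-2*x - 2*z) dz, which multiplied by dx ∧ dy gives (-2*x - 2*z) dx ∧ dy ∧ dz
  d(2*w*y + 2*x*z) includes (∂/∂y)(2*w*y + 2*x*z) dy = (2*w) dy, which multiplied by dx ∧ dz gives (-2*w) dx ∧ dy ∧ dz
  d(2*w*y + 2*x*z) includes (∂/∂w)(2*w*y + 2*x*z) dw = (2*y) dw, which multiplied by dx ∧ dz gives (2*y) dx ∧ dz ∧ dw
  d(-2*w*z) includes (∂/∂w)(-2*w*z) dw = (-2*z) dw, which multiplied by dy ∧ dz gives (-2*z) dy ∧ dz ∧ dw
  d(w*(w + x)) includes (∂/∂x)(w*(w + x)) dx = (w) dx, which multiplied by dy ∧ dw gives (w) dx ∧ dy ∧ dw
Collecting like 3-forms: d(omega) = (-2*w - 2*x - 2*z) dx ∧ dy ∧ dz + (2*y) dx ∧ dz ∧ dw + (-2*z) dy ∧ dz ∧ dw + (w) dx ∧ dy ∧ dw.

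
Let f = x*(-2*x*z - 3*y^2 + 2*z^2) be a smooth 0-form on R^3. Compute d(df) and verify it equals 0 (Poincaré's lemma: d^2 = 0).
d(df) = 0

Step 1: df = sum_i (∂f/∂x_i) dx_i = (-4*x*z - 3*y^2 + 2*z^2) dx + (-6*x*y) dy + (2*x*(-x + 2*z)) dz.
Step 2: Apply d again. Using the 1-form formula, the coefficient of dx ∧ dy in d(df) is ∂^2 f/∂x ∂y - ∂^2 f/∂y ∂x = (-6*y) - (-6*y) = 0 (equality of mixed partials for smooth f).
Similarly for dx ∧ dz and dy ∧ dz — all coefficients vanish. So d(df) = 0.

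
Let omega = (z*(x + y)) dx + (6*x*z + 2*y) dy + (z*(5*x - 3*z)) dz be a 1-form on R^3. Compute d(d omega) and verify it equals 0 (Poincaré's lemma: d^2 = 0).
d(d omega) = 0

Step 1: d omega = sum_{i<j} (∂f_j/∂x_i - ∂f_i/∂x_j) dx_i ∧ dx_j:
  coeff of dx ∧ dy: 5*z
  coeff of dx ∧ dz: -x - y + 5*z
  coeff of dy ∧ dz: -6*x
Step 2: Apply d again to each 2-form coefficient. The only possible 3-form in R^3 is dx ∧ dy ∧ dz, with coefficient
  ∂(coeff of dy∧dz)/∂x - ∂(coeff of dx∧dz)/∂y + ∂(coeff of dx∧dy)/∂z
  = ∂/∂x (-6*x) - ∂/∂y (-x - y + 5*z) + ∂/∂z (5*z).
Each of these terms simplifies to sums of mixed partials that cancel in pairs. The result is 0 (by equality of mixed partials for smooth functions — Schwarz / Clairaut).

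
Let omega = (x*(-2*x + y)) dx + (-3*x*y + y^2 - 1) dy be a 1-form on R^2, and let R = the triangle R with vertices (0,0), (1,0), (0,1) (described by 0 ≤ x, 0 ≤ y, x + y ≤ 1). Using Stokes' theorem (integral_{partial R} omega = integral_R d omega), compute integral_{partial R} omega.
integral_(partial R) omega = -2/3

Stokes: integral_partial_R omega = integral_R d omega with d omega = (∂Q/∂x - ∂P/∂y) dx ∧ dy.
  ∂Q/∂x = -3*y
  ∂P/∂y = x
  integrand = ∂Q/∂x - ∂P/∂y = -x - 3*y.
Integrating over R: integral_0^1 integral_0^{1-x} (-x - 3*y) dy dx = -2/3.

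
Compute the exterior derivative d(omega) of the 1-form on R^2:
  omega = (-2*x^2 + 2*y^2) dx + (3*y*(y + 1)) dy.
d(omega) = (-4*y) dx ∧ dy

For a 1-form omega = sum_i f_i dx_i, the exterior derivative is
  d(omega) = sum_{i < j} (∂f_j/∂x_i - ∂f_i/∂x_j) dx_i ∧ dx_j.
  coefficient of dx ∧ dy: ∂f_2/∂x - ∂f_1/∂y = ∂(3*y*(y + 1))/∂x - ∂(-2*x^2 + 2*y^2)/∂y = -4*y
Assembling: d(omega) = (-4*y) dx ∧ dy.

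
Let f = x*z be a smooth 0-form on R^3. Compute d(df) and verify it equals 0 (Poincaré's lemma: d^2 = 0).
d(df) = 0

Step 1: df = sum_i (∂f/∂x_i) dx_i = (z) dx + (0) dy + (x) dz.
Step 2: Apply d again. Using the 1-form formula, the coefficient of dx ∧ dy in d(df) is ∂^2 f/∂x ∂y - ∂^2 f/∂y ∂x = (0) - (0) = 0 (equality of mixed partials for smooth f).
Similarly for dx ∧ dz and dy ∧ dz — all coefficients vanish. So d(df) = 0.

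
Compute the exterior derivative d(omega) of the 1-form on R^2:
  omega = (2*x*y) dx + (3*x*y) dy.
d(omega) = (-2*x + 3*y) dx ∧ dy

For a 1-form omega = sum_i f_i dx_i, the exterior derivative is
  d(omega) = sum_{i < j} (∂f_j/∂x_i - ∂f_i/∂x_j) dx_i ∧ dx_j.
  coefficient of dx ∧ dy: ∂f_2/∂x - ∂f_1/∂y = ∂(3*x*y)/∂x - ∂(2*x*y)/∂y = -2*x + 3*y
Assembling: d(omega) = (-2*x + 3*y) dx ∧ dy.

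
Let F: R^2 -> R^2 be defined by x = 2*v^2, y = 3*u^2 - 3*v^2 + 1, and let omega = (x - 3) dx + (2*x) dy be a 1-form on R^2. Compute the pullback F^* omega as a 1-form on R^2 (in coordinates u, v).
F^* omega = (24*u*v^2) du + (-16*v^3 - 12*v) dv

Using F^*(f dg) = (f ∘ F) d(g ∘ F), substitute each coordinate x_i by F_i(u, v) in f_i, and replace dx_i by d F_i = (∂F_i/∂u) du + (∂F_i/∂v) dv.
  For the x component: f_1(F) = 2*v^2 - 3; d F_1 = (0) du + (4*v) dv
  For the y component: f_2(F) = 4*v^2; d F_2 = (6*u) du + (-6*v) dv
Combining and collecting du, dv coefficients:
  coeff of du: 24*u*v^2
  coeff of dv: -16*v^3 - 12*v
F^* omega = (24*u*v^2) du + (-16*v^3 - 12*v) dv.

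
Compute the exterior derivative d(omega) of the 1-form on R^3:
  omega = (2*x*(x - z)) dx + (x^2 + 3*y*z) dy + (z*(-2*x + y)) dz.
d(omega) = (2*x) dx ∧ dy + (2*x - 2*z) dx ∧ dz + (-3*y + z) dy ∧ dz

For a 1-form omega = sum_i f_i dx_i, the exterior derivative is
  d(omega) = sum_{i < j} (∂f_j/∂x_i - ∂f_i/∂x_j) dx_i ∧ dx_j.
  coefficient of dx ∧ dy: ∂f_2/∂x - ∂f_1/∂y = ∂(x^2 + 3*y*z)/∂x - ∂(2*x*(x - z))/∂y = 2*x
  coefficient of dx ∧ dz: ∂f_3/∂x - ∂f_1/∂z = ∂(z*(-2*x + y))/∂x - ∂(2*x*(x - z))/∂z = 2*x - 2*z
  coefficient of dy ∧ dz: ∂f_3/∂y - ∂f_2/∂z = ∂(z*(-2*x + y))/∂y - ∂(x^2 + 3*y*z)/∂z = -3*y + z
Assembling: d(omega) = (2*x) dx ∧ dy + (2*x - 2*z) dx ∧ dz + (-3*y + z) dy ∧ dz.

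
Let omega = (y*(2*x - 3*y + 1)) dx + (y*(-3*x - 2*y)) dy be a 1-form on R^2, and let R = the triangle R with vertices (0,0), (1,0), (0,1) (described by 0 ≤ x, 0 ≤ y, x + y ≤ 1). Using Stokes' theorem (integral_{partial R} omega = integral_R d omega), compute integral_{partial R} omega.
integral_(partial R) omega = -1/3

Stokes: integral_partial_R omega = integral_R d omega with d omega = (∂Q/∂x - ∂P/∂y) dx ∧ dy.
  ∂Q/∂x = -3*y
  ∂P/∂y = 2*x - 6*y + 1
  integrand = ∂Q/∂x - ∂P/∂y = -2*x + 3*y - 1.
Integrating over R: integral_0^1 integral_0^{1-x} (-2*x + 3*y - 1) dy dx = -1/3.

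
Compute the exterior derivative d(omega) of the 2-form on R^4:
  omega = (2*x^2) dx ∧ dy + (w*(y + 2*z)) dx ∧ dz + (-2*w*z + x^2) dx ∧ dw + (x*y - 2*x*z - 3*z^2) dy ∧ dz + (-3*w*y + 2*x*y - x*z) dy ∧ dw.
d(omega) = (-w + y - 2*z) dx ∧ dy ∧ dz + (2*w + y + 2*z) dx ∧ dz ∧ dw + (2*y - z) dx ∧ dy ∧ dw + (x) dy ∧ dz ∧ dw

For a 2-form omega = sum_{i<j} g_{ij} dx_i ∧ dx_j, the exterior derivative is
  d(omega) = sum_{i<j} d(g_{ij}) ∧ dx_i ∧ dx_j = sum_{i<j, k} (∂g_{ij}/∂x_k) dx_k ∧ dx_i ∧ dx_j.
Expand each term, using dx_k ∧ dx_i ∧ dx_j = sgn(permutation) dx_{(a)} ∧ dx_{(b)} ∧ dx_{(c)} with (a < b < c) sorted:
  d(w*(y + 2*z)) includes (∂/∂y)(w*(y + 2*z)) dy = (w) dy, which multiplied by dx ∧ dz gives (-w) dx ∧ dy ∧ dz
  d(w*(y + 2*z)) includes (∂/∂w)(w*(y + 2*z)) dw = (y + 2*z) dw, which multiplied by dx ∧ dz gives (y + 2*z) dx ∧ dz ∧ dw
  d(-2*w*z + x^2) includes (∂/∂z)(-2*w*z + x^2) dz = (-2*w) dz, which multiplied by dx ∧ dw gives (2*w) dx ∧ dz ∧ dw
  d(x*y - 2*x*z - 3*z^2) includes (∂/∂x)(x*y - 2*x*z - 3*z^2) dx = (y - 2*z) dx, which multiplied by dy ∧ dz gives (y - 2*z) dx ∧ dy ∧ dz
  d(-3*w*y + 2*x*y - x*z) includes (∂/∂x)(-3*w*y + 2*x*y - x*z) dx = (2*y - z) dx, which multiplied by dy ∧ dw gives (2*y - z) dx ∧ dy ∧ dw
  d(-3*w*y + 2*x*y - x*z) includes (∂/∂z)(-3*w*y + 2*x*y - x*z) dz = (-x) dz, which multiplied by dy ∧ dw gives (x) dy ∧ dz ∧ dw
Collecting like 3-forms: d(omega) = (-w + y - 2*z) dx ∧ dy ∧ dz + (2*w + y + 2*z) dx ∧ dz ∧ dw + (2*y - z) dx ∧ dy ∧ dw + (x) dy ∧ dz ∧ dw.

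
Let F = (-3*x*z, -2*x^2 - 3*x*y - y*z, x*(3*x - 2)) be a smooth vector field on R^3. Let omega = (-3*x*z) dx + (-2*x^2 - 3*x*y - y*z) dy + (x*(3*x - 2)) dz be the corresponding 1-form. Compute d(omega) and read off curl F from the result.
d(omega) = (y) dy ∧ dz + (2 - 9*x) dz ∧ dx + (-4*x - 3*y) dx ∧ dy; curl F = (y, 2 - 9*x, -4*x - 3*y)

d omega = sum_{i<j} (∂f_j/∂x_i - ∂f_i/∂x_j) dx_i ∧ dx_j. Under the identification (dy ∧ dz, dz ∧ dx, dx ∧ dy) ↔ (e_x, e_y, e_z), the coefficients are exactly the components of curl F. Compute:
  ∂R/∂y - ∂Q/∂z = (0) - (-y) = y
  ∂P/∂z - ∂R/∂x = (-3*x) - (6*x - 2) = 2 - 9*x
  ∂Q/∂x - ∂P/∂y = (-4*x - 3*y) - (0) = -4*x - 3*y.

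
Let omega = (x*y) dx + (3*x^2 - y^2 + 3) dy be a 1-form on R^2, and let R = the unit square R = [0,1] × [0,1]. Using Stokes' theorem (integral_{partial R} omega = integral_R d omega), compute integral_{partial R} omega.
integral_(partial R) omega = 5/2

Stokes: integral_partial_R omega = integral_R d omega with d omega = (∂Q/∂x - ∂P/∂y) dx ∧ dy.
  ∂Q/∂x = 6*x
  ∂P/∂y = x
  integrand = ∂Q/∂x - ∂P/∂y = 5*x.
Integrating over R: integral_0^1 integral_0^1 (5*x) dx dy = 5/2.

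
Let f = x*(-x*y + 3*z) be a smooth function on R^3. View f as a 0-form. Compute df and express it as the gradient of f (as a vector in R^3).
df = (-2*x*y + 3*z) dx + (-x^2) dy + (3*x) dz; grad f = (-2*x*y + 3*z, -x^2, 3*x)

For a 0-form f, d f = (∂f/∂x) dx + (∂f/∂y) dy + (∂f/∂z) dz. The components of the vector representation are exactly the entries of grad f in Cartesian coordinates:
  ∂f/∂x = -2*x*y + 3*z
  ∂f/∂y = -x^2
  ∂f/∂z = 3*x.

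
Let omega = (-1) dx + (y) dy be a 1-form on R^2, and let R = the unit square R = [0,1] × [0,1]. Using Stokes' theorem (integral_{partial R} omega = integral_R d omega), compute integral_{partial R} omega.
integral_(partial R) omega = 0

Stokes: integral_partial_R omega = integral_R d omega with d omega = (∂Q/∂x - ∂P/∂y) dx ∧ dy.
  ∂Q/∂x = 0
  ∂P/∂y = 0
  integrand = ∂Q/∂x - ∂P/∂y = 0.
Integrating over R: integral_0^1 integral_0^1 (0) dx dy = 0.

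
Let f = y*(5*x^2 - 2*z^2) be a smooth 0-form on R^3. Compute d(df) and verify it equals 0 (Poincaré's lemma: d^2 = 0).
d(df) = 0

Step 1: df = sum_i (∂f/∂x_i) dx_i = (10*x*y) dx + (5*x^2 - 2*z^2) dy + (-4*y*z) dz.
Step 2: Apply d again. Using the 1-form formula, the coefficient of dx ∧ dy in d(df) is ∂^2 f/∂x ∂y - ∂^2 f/∂y ∂x = (10*x) - (10*x) = 0 (equality of mixed partials for smooth f).
Similarly for dx ∧ dz and dy ∧ dz — all coefficients vanish. So d(df) = 0.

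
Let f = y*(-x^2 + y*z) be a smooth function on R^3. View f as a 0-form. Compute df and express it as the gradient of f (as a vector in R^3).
df = (-2*x*y) dx + (-x^2 + 2*y*z) dy + (y^2) dz; grad f = (-2*x*y, -x^2 + 2*y*z, y^2)

For a 0-form f, d f = (∂f/∂x) dx + (∂f/∂y) dy + (∂f/∂z) dz. The components of the vector representation are exactly the entries of grad f in Cartesian coordinates:
  ∂f/∂x = -2*x*y
  ∂f/∂y = -x^2 + 2*y*z
  ∂f/∂z = y^2.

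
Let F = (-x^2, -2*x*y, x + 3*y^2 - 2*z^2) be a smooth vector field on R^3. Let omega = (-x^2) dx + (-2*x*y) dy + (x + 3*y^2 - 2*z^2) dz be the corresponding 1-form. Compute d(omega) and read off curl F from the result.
d(omega) = (6*y) dy ∧ dz + (-1) dz ∧ dx + (-2*y) dx ∧ dy; curl F = (6*y, -1, -2*y)

d omega = sum_{i<j} (∂f_j/∂x_i - ∂f_i/∂x_j) dx_i ∧ dx_j. Under the identification (dy ∧ dz, dz ∧ dx, dx ∧ dy) ↔ (e_x, e_y, e_z), the coefficients are exactly the components of curl F. Compute:
  ∂R/∂y - ∂Q/∂z = (6*y) - (0) = 6*y
  ∂P/∂z - ∂R/∂x = (0) - (1) = -1
  ∂Q/∂x - ∂P/∂y = (-2*y) - (0) = -2*y.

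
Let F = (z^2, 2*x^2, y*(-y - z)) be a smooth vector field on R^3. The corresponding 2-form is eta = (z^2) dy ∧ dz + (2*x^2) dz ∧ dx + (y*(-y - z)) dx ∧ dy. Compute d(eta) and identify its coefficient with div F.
d(eta) = (-y) dx ∧ dy ∧ dz; div F = -y

For a 2-form in R^3 of the form above, applying d gives a 3-form with coefficient ∂P/∂x + ∂Q/∂y + ∂R/∂z:
  ∂P/∂x = 0
  ∂Q/∂y = 0
  ∂R/∂z = -y
Sum = -y, which is exactly div F.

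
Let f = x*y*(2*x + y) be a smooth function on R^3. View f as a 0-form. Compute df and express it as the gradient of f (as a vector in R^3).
df = (y*(4*x + y)) dx + (2*x*(x + y)) dy + (0) dz; grad f = (y*(4*x + y), 2*x*(x + y), 0)

For a 0-form f, d f = (∂f/∂x) dx + (∂f/∂y) dy + (∂f/∂z) dz. The components of the vector representation are exactly the entries of grad f in Cartesian coordinates:
  ∂f/∂x = y*(4*x + y)
  ∂f/∂y = 2*x*(x + y)
  ∂f/∂z = 0.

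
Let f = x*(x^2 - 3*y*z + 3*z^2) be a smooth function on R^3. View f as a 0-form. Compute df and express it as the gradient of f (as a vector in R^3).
df = (3*x^2 - 3*y*z + 3*z^2) dx + (-3*x*z) dy + (3*x*(-y + 2*z)) dz; grad f = (3*x^2 - 3*y*z + 3*z^2, -3*x*z, 3*x*(-y + 2*z))

For a 0-form f, d f = (∂f/∂x) dx + (∂f/∂y) dy + (∂f/∂z) dz. The components of the vector representation are exactly the entries of grad f in Cartesian coordinates:
  ∂f/∂x = 3*x^2 - 3*y*z + 3*z^2
  ∂f/∂y = -3*x*z
  ∂f/∂z = 3*x*(-y + 2*z).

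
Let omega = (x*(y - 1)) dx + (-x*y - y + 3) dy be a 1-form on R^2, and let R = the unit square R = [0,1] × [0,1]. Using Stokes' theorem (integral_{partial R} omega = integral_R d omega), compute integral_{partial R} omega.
integral_(partial R) omega = -1

Stokes: integral_partial_R omega = integral_R d omega with d omega = (∂Q/∂x - ∂P/∂y) dx ∧ dy.
  ∂Q/∂x = -y
  ∂P/∂y = x
  integrand = ∂Q/∂x - ∂P/∂y = -x - y.
Integrating over R: integral_0^1 integral_0^1 (-x - y) dx dy = -1.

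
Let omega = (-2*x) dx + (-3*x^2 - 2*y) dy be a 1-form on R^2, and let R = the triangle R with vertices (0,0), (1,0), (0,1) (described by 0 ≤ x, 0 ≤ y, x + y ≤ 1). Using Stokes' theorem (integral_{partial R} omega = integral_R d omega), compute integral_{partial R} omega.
integral_(partial R) omega = -1

Stokes: integral_partial_R omega = integral_R d omega with d omega = (∂Q/∂x - ∂P/∂y) dx ∧ dy.
  ∂Q/∂x = -6*x
  ∂P/∂y = 0
  integrand = ∂Q/∂x - ∂P/∂y = -6*x.
Integrating over R: integral_0^1 integral_0^{1-x} (-6*x) dy dx = -1.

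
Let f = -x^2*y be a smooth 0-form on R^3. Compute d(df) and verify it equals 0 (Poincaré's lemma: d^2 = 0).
d(df) = 0

Step 1: df = sum_i (∂f/∂x_i) dx_i = (-2*x*y) dx + (-x^2) dy + (0) dz.
Step 2: Apply d again. Using the 1-form formula, the coefficient of dx ∧ dy in d(df) is ∂^2 f/∂x ∂y - ∂^2 f/∂y ∂x = (-2*x) - (-2*x) = 0 (equality of mixed partials for smooth f).
Similarly for dx ∧ dz and dy ∧ dz — all coefficients vanish. So d(df) = 0.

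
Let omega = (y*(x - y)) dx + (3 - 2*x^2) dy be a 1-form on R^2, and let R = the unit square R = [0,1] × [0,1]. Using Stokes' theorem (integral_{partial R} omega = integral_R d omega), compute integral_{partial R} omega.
integral_(partial R) omega = -3/2

Stokes: integral_partial_R omega = integral_R d omega with d omega = (∂Q/∂x - ∂P/∂y) dx ∧ dy.
  ∂Q/∂x = -4*x
  ∂P/∂y = x - 2*y
  integrand = ∂Q/∂x - ∂P/∂y = -5*x + 2*y.
Integrating over R: integral_0^1 integral_0^1 (-5*x + 2*y) dx dy = -3/2.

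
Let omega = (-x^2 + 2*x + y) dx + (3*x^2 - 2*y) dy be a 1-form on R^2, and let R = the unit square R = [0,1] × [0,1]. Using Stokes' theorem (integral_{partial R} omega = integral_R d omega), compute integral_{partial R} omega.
integral_(partial R) omega = 2

Stokes: integral_partial_R omega = integral_R d omega with d omega = (∂Q/∂x - ∂P/∂y) dx ∧ dy.
  ∂Q/∂x = 6*x
  ∂P/∂y = 1
  integrand = ∂Q/∂x - ∂P/∂y = 6*x - 1.
Integrating over R: integral_0^1 integral_0^1 (6*x - 1) dx dy = 2.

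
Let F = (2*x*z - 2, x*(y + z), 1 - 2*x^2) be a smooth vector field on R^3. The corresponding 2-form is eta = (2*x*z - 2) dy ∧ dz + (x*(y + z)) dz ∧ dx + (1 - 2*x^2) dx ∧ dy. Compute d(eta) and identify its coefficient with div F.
d(eta) = (x + 2*z) dx ∧ dy ∧ dz; div F = x + 2*z

For a 2-form in R^3 of the form above, applying d gives a 3-form with coefficient ∂P/∂x + ∂Q/∂y + ∂R/∂z:
  ∂P/∂x = 2*z
  ∂Q/∂y = x
  ∂R/∂z = 0
Sum = x + 2*z, which is exactly div F.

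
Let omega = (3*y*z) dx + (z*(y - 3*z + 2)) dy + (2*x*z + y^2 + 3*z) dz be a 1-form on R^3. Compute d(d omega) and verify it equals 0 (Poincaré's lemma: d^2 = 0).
d(d omega) = 0

Step 1: d omega = sum_{i<j} (∂f_j/∂x_i - ∂f_i/∂x_j) dx_i ∧ dx_j:
  coeff of dx ∧ dy: -3*z
  coeff of dx ∧ dz: -3*y + 2*z
  coeff of dy ∧ dz: y + 6*z - 2
Step 2: Apply d again to each 2-form coefficient. The only possible 3-form in R^3 is dx ∧ dy ∧ dz, with coefficient
  ∂(coeff of dy∧dz)/∂x - ∂(coeff of dx∧dz)/∂y + ∂(coeff of dx∧dy)/∂z
  = ∂/∂x (y + 6*z - 2) - ∂/∂y (-3*y + 2*z) + ∂/∂z (-3*z).
Each of these terms simplifies to sums of mixed partials that cancel in pairs. The result is 0 (by equality of mixed partials for smooth functions — Schwarz / Clairaut).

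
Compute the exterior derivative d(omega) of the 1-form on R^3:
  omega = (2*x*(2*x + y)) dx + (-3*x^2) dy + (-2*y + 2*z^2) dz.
d(omega) = (-8*x) dx ∧ dy + (-2) dy ∧ dz

For a 1-form omega = sum_i f_i dx_i, the exterior derivative is
  d(omega) = sum_{i < j} (∂f_j/∂x_i - ∂f_i/∂x_j) dx_i ∧ dx_j.
  coefficient of dx ∧ dy: ∂f_2/∂x - ∂f_1/∂y = ∂(-3*x^2)/∂x - ∂(2*x*(2*x + y))/∂y = -8*x
  coefficient of dy ∧ dz: ∂f_3/∂y - ∂f_2/∂z = ∂(-2*y + 2*z^2)/∂y - ∂(-3*x^2)/∂z = -2
Assembling: d(omega) = (-8*x) dx ∧ dy + (-2) dy ∧ dz.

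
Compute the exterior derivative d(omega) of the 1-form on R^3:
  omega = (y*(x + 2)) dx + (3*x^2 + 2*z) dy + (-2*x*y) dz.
d(omega) = (5*x - 2) dx ∧ dy + (-2*y) dx ∧ dz + (-2*x - 2) dy ∧ dz

For a 1-form omega = sum_i f_i dx_i, the exterior derivative is
  d(omega) = sum_{i < j} (∂f_j/∂x_i - ∂f_i/∂x_j) dx_i ∧ dx_j.
  coefficient of dx ∧ dy: ∂f_2/∂x - ∂f_1/∂y = ∂(3*x^2 + 2*z)/∂x - ∂(y*(x + 2))/∂y = 5*x - 2
  coefficient of dx ∧ dz: ∂f_3/∂x - ∂f_1/∂z = ∂(-2*x*y)/∂x - ∂(y*(x + 2))/∂z = -2*y
  coefficient of dy ∧ dz: ∂f_3/∂y - ∂f_2/∂z = ∂(-2*x*y)/∂y - ∂(3*x^2 + 2*z)/∂z = -2*x - 2
Assembling: d(omega) = (5*x - 2) dx ∧ dy + (-2*y) dx ∧ dz + (-2*x - 2) dy ∧ dz.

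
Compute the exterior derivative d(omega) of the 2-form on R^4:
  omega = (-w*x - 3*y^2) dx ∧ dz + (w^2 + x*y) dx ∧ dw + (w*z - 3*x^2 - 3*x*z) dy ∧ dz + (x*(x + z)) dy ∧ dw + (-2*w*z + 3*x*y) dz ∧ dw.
d(omega) = (-6*x + 6*y - 3*z) dx ∧ dy ∧ dz + (-x + 3*y) dx ∧ dz ∧ dw + (x + z) dx ∧ dy ∧ dw + (2*x + z) dy ∧ dz ∧ dw

For a 2-form omega = sum_{i<j} g_{ij} dx_i ∧ dx_j, the exterior derivative is
  d(omega) = sum_{i<j} d(g_{ij}) ∧ dx_i ∧ dx_j = sum_{i<j, k} (∂g_{ij}/∂x_k) dx_k ∧ dx_i ∧ dx_j.
Expand each term, using dx_k ∧ dx_i ∧ dx_j = sgn(permutation) dx_{(a)} ∧ dx_{(b)} ∧ dx_{(c)} with (a < b < c) sorted:
  d(-w*x - 3*y^2) includes (∂/∂y)(-w*x - 3*y^2) dy = (-6*y) dy, which multiplied by dx ∧ dz gives (6*y) dx ∧ dy ∧ dz
  d(-w*x - 3*y^2) includes (∂/∂w)(-w*x - 3*y^2) dw = (-x) dw, which multiplied by dx ∧ dz gives (-x) dx ∧ dz ∧ dw
  d(w^2 + x*y) includes (∂/∂y)(w^2 + x*y) dy = (x) dy, which multiplied by dx ∧ dw gives (-x) dx ∧ dy ∧ dw
  d(w*z - 3*x^2 - 3*x*z) includes (∂/∂x)(w*z - 3*x^2 - 3*x*z) dx = (-6*x - 3*z) dx, which multiplied by dy ∧ dz gives (-6*x - 3*z) dx ∧ dy ∧ dz
  d(w*z - 3*x^2 - 3*x*z) includes (∂/∂w)(w*z - 3*x^2 - 3*x*z) dw = (z) dw, which multiplied by dy ∧ dz gives (z) dy ∧ dz ∧ dw
  d(x*(x + z)) includes (∂/∂x)(x*(x + z)) dx = (2*x + z) dx, which multiplied by dy ∧ dw gives (2*x + z) dx ∧ dy ∧ dw
  d(x*(x + z)) includes (∂/∂z)(x*(x + z)) dz = (x) dz, which multiplied by dy ∧ dw gives (-x) dy ∧ dz ∧ dw
  d(-2*w*z + 3*x*y) includes (∂/∂x)(-2*w*z + 3*x*y) dx = (3*y) dx, which multiplied by dz ∧ dw gives (3*y) dx ∧ dz ∧ dw
  d(-2*w*z + 3*x*y) includes (∂/∂y)(-2*w*z + 3*x*y) dy = (3*x) dy, which multiplied by dz ∧ dw gives (3*x) dy ∧ dz ∧ dw
Collecting like 3-forms: d(omega) = (-6*x + 6*y - 3*z) dx ∧ dy ∧ dz + (-x + 3*y) dx ∧ dz ∧ dw + (x + z) dx ∧ dy ∧ dw + (2*x + z) dy ∧ dz ∧ dw.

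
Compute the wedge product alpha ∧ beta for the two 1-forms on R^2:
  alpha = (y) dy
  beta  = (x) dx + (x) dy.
alpha ∧ beta = (-x*y) dx ∧ dy

Distribute the wedge, using dx_i ∧ dx_j = -dx_j ∧ dx_i and dx_i ∧ dx_i = 0. For each pair (i, j) with i < j, the coefficient of dx_i ∧ dx_j in alpha ∧ beta is (alpha_i * beta_j - alpha_j * beta_i). Collecting: alpha ∧ beta = (-x*y) dx ∧ dy.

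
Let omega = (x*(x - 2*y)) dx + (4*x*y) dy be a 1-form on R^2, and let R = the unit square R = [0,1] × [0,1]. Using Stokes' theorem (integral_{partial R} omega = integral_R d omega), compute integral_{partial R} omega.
integral_(partial R) omega = 3

Stokes: integral_partial_R omega = integral_R d omega with d omega = (∂Q/∂x - ∂P/∂y) dx ∧ dy.
  ∂Q/∂x = 4*y
  ∂P/∂y = -2*x
  integrand = ∂Q/∂x - ∂P/∂y = 2*x + 4*y.
Integrating over R: integral_0^1 integral_0^1 (2*x + 4*y) dx dy = 3.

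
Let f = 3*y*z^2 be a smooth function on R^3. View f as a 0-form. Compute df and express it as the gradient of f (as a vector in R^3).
df = (0) dx + (3*z^2) dy + (6*y*z) dz; grad f = (0, 3*z^2, 6*y*z)

For a 0-form f, d f = (∂f/∂x) dx + (∂f/∂y) dy + (∂f/∂z) dz. The components of the vector representation are exactly the entries of grad f in Cartesian coordinates:
  ∂f/∂x = 0
  ∂f/∂y = 3*z^2
  ∂f/∂z = 6*y*z.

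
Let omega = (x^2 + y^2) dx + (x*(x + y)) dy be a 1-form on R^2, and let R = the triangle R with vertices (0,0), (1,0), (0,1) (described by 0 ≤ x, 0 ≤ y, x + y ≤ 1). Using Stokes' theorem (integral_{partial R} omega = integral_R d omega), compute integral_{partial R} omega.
integral_(partial R) omega = 1/6

Stokes: integral_partial_R omega = integral_R d omega with d omega = (∂Q/∂x - ∂P/∂y) dx ∧ dy.
  ∂Q/∂x = 2*x + y
  ∂P/∂y = 2*y
  integrand = ∂Q/∂x - ∂P/∂y = 2*x - y.
Integrating over R: integral_0^1 integral_0^{1-x} (2*x - y) dy dx = 1/6.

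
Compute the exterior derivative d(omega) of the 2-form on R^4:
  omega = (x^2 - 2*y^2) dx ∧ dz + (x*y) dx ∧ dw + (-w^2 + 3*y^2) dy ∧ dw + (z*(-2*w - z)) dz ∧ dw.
d(omega) = (4*y) dx ∧ dy ∧ dz + (-x) dx ∧ dy ∧ dw

For a 2-form omega = sum_{i<j} g_{ij} dx_i ∧ dx_j, the exterior derivative is
  d(omega) = sum_{i<j} d(g_{ij}) ∧ dx_i ∧ dx_j = sum_{i<j, k} (∂g_{ij}/∂x_k) dx_k ∧ dx_i ∧ dx_j.
Expand each term, using dx_k ∧ dx_i ∧ dx_j = sgn(permutation) dx_{(a)} ∧ dx_{(b)} ∧ dx_{(c)} with (a < b < c) sorted:
  d(x^2 - 2*y^2) includes (∂/∂y)(x^2 - 2*y^2) dy = (-4*y) dy, which multiplied by dx ∧ dz gives (4*y) dx ∧ dy ∧ dz
  d(x*y) includes (∂/∂y)(x*y) dy = (x) dy, which multiplied by dx ∧ dw gives (-x) dx ∧ dy ∧ dw
Collecting like 3-forms: d(omega) = (4*y) dx ∧ dy ∧ dz + (-x) dx ∧ dy ∧ dw.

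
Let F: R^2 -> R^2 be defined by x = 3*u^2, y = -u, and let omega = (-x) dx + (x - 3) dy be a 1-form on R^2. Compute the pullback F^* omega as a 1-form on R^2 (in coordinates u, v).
F^* omega = (-18*u^3 - 3*u^2 + 3) du

Using F^*(f dg) = (f ∘ F) d(g ∘ F), substitute each coordinate x_i by F_i(u, v) in f_i, and replace dx_i by d F_i = (∂F_i/∂u) du + (∂F_i/∂v) dv.
  For the x component: f_1(F) = -3*u^2; d F_1 = (6*u) du + (0) dv
  For the y component: f_2(F) = 3*u^2 - 3; d F_2 = (-1) du + (0) dv
Combining and collecting du, dv coefficients:
  coeff of du: -18*u^3 - 3*u^2 + 3
  coeff of dv: 0
F^* omega = (-18*u^3 - 3*u^2 + 3) du.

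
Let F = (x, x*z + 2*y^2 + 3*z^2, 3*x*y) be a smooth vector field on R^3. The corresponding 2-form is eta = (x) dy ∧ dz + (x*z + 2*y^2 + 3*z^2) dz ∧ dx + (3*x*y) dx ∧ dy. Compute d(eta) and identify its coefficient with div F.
d(eta) = (4*y + 1) dx ∧ dy ∧ dz; div F = 4*y + 1

For a 2-form in R^3 of the form above, applying d gives a 3-form with coefficient ∂P/∂x + ∂Q/∂y + ∂R/∂z:
  ∂P/∂x = 1
  ∂Q/∂y = 4*y
  ∂R/∂z = 0
Sum = 4*y + 1, which is exactly div F.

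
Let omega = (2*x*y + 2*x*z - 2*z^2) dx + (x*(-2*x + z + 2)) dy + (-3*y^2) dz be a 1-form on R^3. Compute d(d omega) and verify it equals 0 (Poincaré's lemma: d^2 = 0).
d(d omega) = 0

Step 1: d omega = sum_{i<j} (∂f_j/∂x_i - ∂f_i/∂x_j) dx_i ∧ dx_j:
  coeff of dx ∧ dy: -6*x + z + 2
  coeff of dx ∧ dz: -2*x + 4*z
  coeff of dy ∧ dz: -x - 6*y
Step 2: Apply d again to each 2-form coefficient. The only possible 3-form in R^3 is dx ∧ dy ∧ dz, with coefficient
  ∂(coeff of dy∧dz)/∂x - ∂(coeff of dx∧dz)/∂y + ∂(coeff of dx∧dy)/∂z
  = ∂/∂x (-x - 6*y) - ∂/∂y (-2*x + 4*z) + ∂/∂z (-6*x + z + 2).
Each of these terms simplifies to sums of mixed partials that cancel in pairs. The result is 0 (by equality of mixed partials for smooth functions — Schwarz / Clairaut).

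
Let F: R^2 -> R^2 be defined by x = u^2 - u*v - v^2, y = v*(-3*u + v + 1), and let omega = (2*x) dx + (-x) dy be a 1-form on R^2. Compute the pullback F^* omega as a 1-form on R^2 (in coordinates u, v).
F^* omega = (4*u^3 - 3*u^2*v - 5*u*v^2 - v^3) du + (u^3 - 7*u^2*v - u^2 + 5*u*v^2 + u*v + 6*v^3 + v^2) dv

Using F^*(f dg) = (f ∘ F) d(g ∘ F), substitute each coordinate x_i by F_i(u, v) in f_i, and replace dx_i by d F_i = (∂F_i/∂u) du + (∂F_i/∂v) dv.
  For the x component: f_1(F) = 2*u^2 - 2*u*v - 2*v^2; d F_1 = (2*u - v) du + (-u - 2*v) dv
  For the y component: f_2(F) = -u^2 + u*v + v^2; d F_2 = (-3*v) du + (-3*u + 2*v + 1) dv
Combining and collecting du, dv coefficients:
  coeff of du: 4*u^3 - 3*u^2*v - 5*u*v^2 - v^3
  coeff of dv: u^3 - 7*u^2*v - u^2 + 5*u*v^2 + u*v + 6*v^3 + v^2
F^* omega = (4*u^3 - 3*u^2*v - 5*u*v^2 - v^3) du + (u^3 - 7*u^2*v - u^2 + 5*u*v^2 + u*v + 6*v^3 + v^2) dv.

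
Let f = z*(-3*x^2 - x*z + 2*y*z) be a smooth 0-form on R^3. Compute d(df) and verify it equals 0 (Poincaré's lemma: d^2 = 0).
d(df) = 0

Step 1: df = sum_i (∂f/∂x_i) dx_i = (z*(-6*x - z)) dx + (2*z^2) dy + (-3*x^2 - 2*x*z + 4*y*z) dz.
Step 2: Apply d again. Using the 1-form formula, the coefficient of dx ∧ dy in d(df) is ∂^2 f/∂x ∂y - ∂^2 f/∂y ∂x = (0) - (0) = 0 (equality of mixed partials for smooth f).
Similarly for dx ∧ dz and dy ∧ dz — all coefficients vanish. So d(df) = 0.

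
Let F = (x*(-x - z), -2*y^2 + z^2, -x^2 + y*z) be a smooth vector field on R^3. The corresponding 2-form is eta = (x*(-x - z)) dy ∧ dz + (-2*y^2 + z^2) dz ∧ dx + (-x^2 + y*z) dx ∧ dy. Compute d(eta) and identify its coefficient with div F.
d(eta) = (-2*x - 3*y - z) dx ∧ dy ∧ dz; div F = -2*x - 3*y - z

For a 2-form in R^3 of the form above, applying d gives a 3-form with coefficient ∂P/∂x + ∂Q/∂y + ∂R/∂z:
  ∂P/∂x = -2*x - z
  ∂Q/∂y = -4*y
  ∂R/∂z = y
Sum = -2*x - 3*y - z, which is exactly div F.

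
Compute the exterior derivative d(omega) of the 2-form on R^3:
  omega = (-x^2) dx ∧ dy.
d(omega) = 0

For a 2-form omega = sum_{i<j} g_{ij} dx_i ∧ dx_j, the exterior derivative is
  d(omega) = sum_{i<j} d(g_{ij}) ∧ dx_i ∧ dx_j = sum_{i<j, k} (∂g_{ij}/∂x_k) dx_k ∧ dx_i ∧ dx_j.
Expand each term, using dx_k ∧ dx_i ∧ dx_j = sgn(permutation) dx_{(a)} ∧ dx_{(b)} ∧ dx_{(c)} with (a < b < c) sorted:

Collecting like 3-forms: d(omega) = 0.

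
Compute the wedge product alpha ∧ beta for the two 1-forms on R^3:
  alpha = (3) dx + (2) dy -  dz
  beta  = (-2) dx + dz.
alpha ∧ beta = (1) dx ∧ dz + (4) dx ∧ dy + (2) dy ∧ dz

Distribute the wedge, using dx_i ∧ dx_j = -dx_j ∧ dx_i and dx_i ∧ dx_i = 0. For each pair (i, j) with i < j, the coefficient of dx_i ∧ dx_j in alpha ∧ beta is (alpha_i * beta_j - alpha_j * beta_i). Collecting: alpha ∧ beta = (1) dx ∧ dz + (4) dx ∧ dy + (2) dy ∧ dz.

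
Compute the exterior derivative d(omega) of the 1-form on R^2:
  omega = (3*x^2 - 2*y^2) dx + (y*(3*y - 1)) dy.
d(omega) = (4*y) dx ∧ dy

For a 1-form omega = sum_i f_i dx_i, the exterior derivative is
  d(omega) = sum_{i < j} (∂f_j/∂x_i - ∂f_i/∂x_j) dx_i ∧ dx_j.
  coefficient of dx ∧ dy: ∂f_2/∂x - ∂f_1/∂y = ∂(y*(3*y - 1))/∂x - ∂(3*x^2 - 2*y^2)/∂y = 4*y
Assembling: d(omega) = (4*y) dx ∧ dy.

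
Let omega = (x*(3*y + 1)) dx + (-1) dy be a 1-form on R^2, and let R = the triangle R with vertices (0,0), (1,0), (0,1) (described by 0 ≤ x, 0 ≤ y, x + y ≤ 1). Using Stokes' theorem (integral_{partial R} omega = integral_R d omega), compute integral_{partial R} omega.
integral_(partial R) omega = -1/2

Stokes: integral_partial_R omega = integral_R d omega with d omega = (∂Q/∂x - ∂P/∂y) dx ∧ dy.
  ∂Q/∂x = 0
  ∂P/∂y = 3*x
  integrand = ∂Q/∂x - ∂P/∂y = -3*x.
Integrating over R: integral_0^1 integral_0^{1-x} (-3*x) dy dx = -1/2.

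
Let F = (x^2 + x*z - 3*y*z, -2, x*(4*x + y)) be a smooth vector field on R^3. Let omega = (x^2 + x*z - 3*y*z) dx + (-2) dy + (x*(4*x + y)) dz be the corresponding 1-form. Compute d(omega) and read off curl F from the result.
d(omega) = (x) dy ∧ dz + (-7*x - 4*y) dz ∧ dx + (3*z) dx ∧ dy; curl F = (x, -7*x - 4*y, 3*z)

d omega = sum_{i<j} (∂f_j/∂x_i - ∂f_i/∂x_j) dx_i ∧ dx_j. Under the identification (dy ∧ dz, dz ∧ dx, dx ∧ dy) ↔ (e_x, e_y, e_z), the coefficients are exactly the components of curl F. Compute:
  ∂R/∂y - ∂Q/∂z = (x) - (0) = x
  ∂P/∂z - ∂R/∂x = (x - 3*y) - (8*x + y) = -7*x - 4*y
  ∂Q/∂x - ∂P/∂y = (0) - (-3*z) = 3*z.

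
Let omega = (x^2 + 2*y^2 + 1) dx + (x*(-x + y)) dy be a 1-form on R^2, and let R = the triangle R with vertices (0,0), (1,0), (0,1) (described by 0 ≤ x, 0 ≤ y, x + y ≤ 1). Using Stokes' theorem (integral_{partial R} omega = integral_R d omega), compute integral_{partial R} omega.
integral_(partial R) omega = -5/6

Stokes: integral_partial_R omega = integral_R d omega with d omega = (∂Q/∂x - ∂P/∂y) dx ∧ dy.
  ∂Q/∂x = -2*x + y
  ∂P/∂y = 4*y
  integrand = ∂Q/∂x - ∂P/∂y = -2*x - 3*y.
Integrating over R: integral_0^1 integral_0^{1-x} (-2*x - 3*y) dy dx = -5/6.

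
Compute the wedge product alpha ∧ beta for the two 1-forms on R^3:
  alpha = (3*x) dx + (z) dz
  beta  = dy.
alpha ∧ beta = (3*x) dx ∧ dy + (-z) dy ∧ dz

Distribute the wedge, using dx_i ∧ dx_j = -dx_j ∧ dx_i and dx_i ∧ dx_i = 0. For each pair (i, j) with i < j, the coefficient of dx_i ∧ dx_j in alpha ∧ beta is (alpha_i * beta_j - alpha_j * beta_i). Collecting: alpha ∧ beta = (3*x) dx ∧ dy + (-z) dy ∧ dz.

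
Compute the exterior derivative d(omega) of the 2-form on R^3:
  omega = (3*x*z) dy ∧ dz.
d(omega) = (3*z) dx ∧ dy ∧ dz

For a 2-form omega = sum_{i<j} g_{ij} dx_i ∧ dx_j, the exterior derivative is
  d(omega) = sum_{i<j} d(g_{ij}) ∧ dx_i ∧ dx_j = sum_{i<j, k} (∂g_{ij}/∂x_k) dx_k ∧ dx_i ∧ dx_j.
Expand each term, using dx_k ∧ dx_i ∧ dx_j = sgn(permutation) dx_{(a)} ∧ dx_{(b)} ∧ dx_{(c)} with (a < b < c) sorted:
  d(3*x*z) includes (∂/∂x)(3*x*z) dx = (3*z) dx, which multiplied by dy ∧ dz gives (3*z) dx ∧ dy ∧ dz
Collecting like 3-forms: d(omega) = (3*z) dx ∧ dy ∧ dz.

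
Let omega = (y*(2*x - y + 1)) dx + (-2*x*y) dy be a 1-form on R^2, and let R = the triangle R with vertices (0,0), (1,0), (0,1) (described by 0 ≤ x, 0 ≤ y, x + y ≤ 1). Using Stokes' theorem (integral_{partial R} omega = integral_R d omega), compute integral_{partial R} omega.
integral_(partial R) omega = -5/6

Stokes: integral_partial_R omega = integral_R d omega with d omega = (∂Q/∂x - ∂P/∂y) dx ∧ dy.
  ∂Q/∂x = -2*y
  ∂P/∂y = 2*x - 2*y + 1
  integrand = ∂Q/∂x - ∂P/∂y = -2*x - 1.
Integrating over R: integral_0^1 integral_0^{1-x} (-2*x - 1) dy dx = -5/6.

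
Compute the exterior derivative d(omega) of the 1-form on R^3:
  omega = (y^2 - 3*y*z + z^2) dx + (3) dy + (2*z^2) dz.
d(omega) = (-2*y + 3*z) dx ∧ dy + (3*y - 2*z) dx ∧ dz

For a 1-form omega = sum_i f_i dx_i, the exterior derivative is
  d(omega) = sum_{i < j} (∂f_j/∂x_i - ∂f_i/∂x_j) dx_i ∧ dx_j.
  coefficient of dx ∧ dy: ∂f_2/∂x - ∂f_1/∂y = ∂(3)/∂x - ∂(y^2 - 3*y*z + z^2)/∂y = -2*y + 3*z
  coefficient of dx ∧ dz: ∂f_3/∂x - ∂f_1/∂z = ∂(2*z^2)/∂x - ∂(y^2 - 3*y*z + z^2)/∂z = 3*y - 2*z
Assembling: d(omega) = (-2*y + 3*z) dx ∧ dy + (3*y - 2*z) dx ∧ dz.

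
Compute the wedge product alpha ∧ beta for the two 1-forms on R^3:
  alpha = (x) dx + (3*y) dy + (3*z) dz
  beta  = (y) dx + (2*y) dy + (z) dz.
alpha ∧ beta = (y*(2*x - 3*y)) dx ∧ dy + (z*(x - 3*y)) dx ∧ dz + (-3*y*z) dy ∧ dz

Distribute the wedge, using dx_i ∧ dx_j = -dx_j ∧ dx_i and dx_i ∧ dx_i = 0. For each pair (i, j) with i < j, the coefficient of dx_i ∧ dx_j in alpha ∧ beta is (alpha_i * beta_j - alpha_j * beta_i). Collecting: alpha ∧ beta = (y*(2*x - 3*y)) dx ∧ dy + (z*(x - 3*y)) dx ∧ dz + (-3*y*z) dy ∧ dz.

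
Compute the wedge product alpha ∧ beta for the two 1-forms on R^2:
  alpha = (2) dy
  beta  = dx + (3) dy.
alpha ∧ beta = (-2) dx ∧ dy

Distribute the wedge, using dx_i ∧ dx_j = -dx_j ∧ dx_i and dx_i ∧ dx_i = 0. For each pair (i, j) with i < j, the coefficient of dx_i ∧ dx_j in alpha ∧ beta is (alpha_i * beta_j - alpha_j * beta_i). Collecting: alpha ∧ beta = (-2) dx ∧ dy.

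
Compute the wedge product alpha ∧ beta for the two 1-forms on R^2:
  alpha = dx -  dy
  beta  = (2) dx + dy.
alpha ∧ beta = (3) dx ∧ dy

Distribute the wedge, using dx_i ∧ dx_j = -dx_j ∧ dx_i and dx_i ∧ dx_i = 0. For each pair (i, j) with i < j, the coefficient of dx_i ∧ dx_j in alpha ∧ beta is (alpha_i * beta_j - alpha_j * beta_i). Collecting: alpha ∧ beta = (3) dx ∧ dy.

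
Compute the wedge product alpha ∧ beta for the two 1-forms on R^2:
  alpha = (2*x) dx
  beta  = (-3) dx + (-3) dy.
alpha ∧ beta = (-6*x) dx ∧ dy

Distribute the wedge, using dx_i ∧ dx_j = -dx_j ∧ dx_i and dx_i ∧ dx_i = 0. For each pair (i, j) with i < j, the coefficient of dx_i ∧ dx_j in alpha ∧ beta is (alpha_i * beta_j - alpha_j * beta_i). Collecting: alpha ∧ beta = (-6*x) dx ∧ dy.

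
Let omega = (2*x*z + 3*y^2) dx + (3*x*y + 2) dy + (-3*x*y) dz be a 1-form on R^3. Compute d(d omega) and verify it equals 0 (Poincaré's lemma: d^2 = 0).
d(d omega) = 0

Step 1: d omega = sum_{i<j} (∂f_j/∂x_i - ∂f_i/∂x_j) dx_i ∧ dx_j:
  coeff of dx ∧ dy: -3*y
  coeff of dx ∧ dz: -2*x - 3*y
  coeff of dy ∧ dz: -3*x
Step 2: Apply d again to each 2-form coefficient. The only possible 3-form in R^3 is dx ∧ dy ∧ dz, with coefficient
  ∂(coeff of dy∧dz)/∂x - ∂(coeff of dx∧dz)/∂y + ∂(coeff of dx∧dy)/∂z
  = ∂/∂x (-3*x) - ∂/∂y (-2*x - 3*y) + ∂/∂z (-3*y).
Each of these terms simplifies to sums of mixed partials that cancel in pairs. The result is 0 (by equality of mixed partials for smooth functions — Schwarz / Clairaut).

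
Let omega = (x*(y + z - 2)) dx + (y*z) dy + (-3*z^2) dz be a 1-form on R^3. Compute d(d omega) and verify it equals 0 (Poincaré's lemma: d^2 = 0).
d(d omega) = 0

Step 1: d omega = sum_{i<j} (∂f_j/∂x_i - ∂f_i/∂x_j) dx_i ∧ dx_j:
  coeff of dx ∧ dy: -x
  coeff of dx ∧ dz: -x
  coeff of dy ∧ dz: -y
Step 2: Apply d again to each 2-form coefficient. The only possible 3-form in R^3 is dx ∧ dy ∧ dz, with coefficient
  ∂(coeff of dy∧dz)/∂x - ∂(coeff of dx∧dz)/∂y + ∂(coeff of dx∧dy)/∂z
  = ∂/∂x (-y) - ∂/∂y (-x) + ∂/∂z (-x).
Each of these terms simplifies to sums of mixed partials that cancel in pairs. The result is 0 (by equality of mixed partials for smooth functions — Schwarz / Clairaut).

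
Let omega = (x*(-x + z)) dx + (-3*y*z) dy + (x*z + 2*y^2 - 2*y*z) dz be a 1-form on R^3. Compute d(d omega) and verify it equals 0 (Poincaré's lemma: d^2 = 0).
d(d omega) = 0

Step 1: d omega = sum_{i<j} (∂f_j/∂x_i - ∂f_i/∂x_j) dx_i ∧ dx_j:
  coeff of dx ∧ dy: 0
  coeff of dx ∧ dz: -x + z
  coeff of dy ∧ dz: 7*y - 2*z
Step 2: Apply d again to each 2-form coefficient. The only possible 3-form in R^3 is dx ∧ dy ∧ dz, with coefficient
  ∂(coeff of dy∧dz)/∂x - ∂(coeff of dx∧dz)/∂y + ∂(coeff of dx∧dy)/∂z
  = ∂/∂x (7*y - 2*z) - ∂/∂y (-x + z) + ∂/∂z (0).
Each of these terms simplifies to sums of mixed partials that cancel in pairs. The result is 0 (by equality of mixed partials for smooth functions — Schwarz / Clairaut).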